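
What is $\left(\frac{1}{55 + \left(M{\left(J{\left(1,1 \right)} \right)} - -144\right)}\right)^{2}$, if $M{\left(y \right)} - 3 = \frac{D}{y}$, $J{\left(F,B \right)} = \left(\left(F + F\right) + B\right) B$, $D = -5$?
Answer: $\frac{9}{361201} \approx 2.4917 \cdot 10^{-5}$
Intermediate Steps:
$J{\left(F,B \right)} = B \left(B + 2 F\right)$ ($J{\left(F,B \right)} = \left(2 F + B\right) B = \left(B + 2 F\right) B = B \left(B + 2 F\right)$)
$M{\left(y \right)} = 3 - \frac{5}{y}$
$\left(\frac{1}{55 + \left(M{\left(J{\left(1,1 \right)} \right)} - -144\right)}\right)^{2} = \left(\frac{1}{55 + \left(\left(3 - \frac{5}{1 \left(1 + 2 \cdot 1\right)}\right) - -144\right)}\right)^{2} = \left(\frac{1}{55 + \left(\left(3 - \frac{5}{1 \left(1 + 2\right)}\right) + 144\right)}\right)^{2} = \left(\frac{1}{55 + \left(\left(3 - \frac{5}{1 \cdot 3}\right) + 144\right)}\right)^{2} = \left(\frac{1}{55 + \left(\left(3 - \frac{5}{3}\right) + 144\right)}\right)^{2} = \left(\frac{1}{55 + \left(\frac{4}{3} + 144\right)}\right)^{2} = \left(\frac{1}{55 + \frac{436}{3}}\right)^{2} = \left(\frac{1}{\frac{601}{3}}\right)^{2} = \left(\frac{3}{601}\right)^{2} = \frac{9}{361201}$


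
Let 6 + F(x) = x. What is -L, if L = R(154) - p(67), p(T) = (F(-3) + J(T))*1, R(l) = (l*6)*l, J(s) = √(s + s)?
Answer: -142305 + √134 ≈ -1.4229e+5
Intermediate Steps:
F(x) = -6 + x
J(s) = √2*√s (J(s) = √(2*s) = √2*√s)
R(l) = 6*l² (R(l) = (6*l)*l = 6*l²)
p(T) = -9 + √2*√T (p(T) = ((-6 - 3) + √2*√T)*1 = (-9 + √2*√T)*1 = -9 + √2*√T)
L = 142305 - √134 (L = 6*154² - (-9 + √2*√67) = 6*23716 - (-9 + √134) = 142296 + (9 - √134) = 142305 - √134 ≈ 1.4229e+5)
-L = -(142305 - √134) = -142305 + √134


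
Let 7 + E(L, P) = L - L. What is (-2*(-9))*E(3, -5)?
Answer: -126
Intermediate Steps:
E(L, P) = -7 (E(L, P) = -7 + (L - L) = -7 + 0 = -7)
(-2*(-9))*E(3, -5) = -2*(-9)*(-7) = 18*(-7) = -126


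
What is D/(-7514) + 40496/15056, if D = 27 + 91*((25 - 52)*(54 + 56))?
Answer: 273316597/7070674 ≈ 38.655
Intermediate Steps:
D = -270243 (D = 27 + 91*(-27*110) = 27 + 91*(-2970) = 27 - 270270 = -270243)
D/(-7514) + 40496/15056 = -270243/(-7514) + 40496/15056 = -270243*(-1/7514) + 40496*(1/15056) = 270243/7514 + 2531/941 = 273316597/7070674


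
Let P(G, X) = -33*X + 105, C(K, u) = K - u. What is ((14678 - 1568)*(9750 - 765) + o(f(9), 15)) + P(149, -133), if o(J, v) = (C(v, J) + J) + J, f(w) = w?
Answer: 117797868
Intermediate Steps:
P(G, X) = 105 - 33*X
o(J, v) = J + v (o(J, v) = ((v - J) + J) + J = v + J = J + v)
((14678 - 1568)*(9750 - 765) + o(f(9), 15)) + P(149, -133) = ((14678 - 1568)*(9750 - 765) + (9 + 15)) + (105 - 33*(-133)) = (13110*8985 + 24) + (105 + 4389) = (117793350 + 24) + 4494 = 117793374 + 4494 = 117797868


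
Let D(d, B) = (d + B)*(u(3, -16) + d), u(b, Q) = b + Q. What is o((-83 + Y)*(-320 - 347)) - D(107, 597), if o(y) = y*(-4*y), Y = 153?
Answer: -8719890576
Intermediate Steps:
u(b, Q) = Q + b
o(y) = -4*y²
D(d, B) = (-13 + d)*(B + d) (D(d, B) = (d + B)*((-16 + 3) + d) = (B + d)*(-13 + d) = (-13 + d)*(B + d))
o((-83 + Y)*(-320 - 347)) - D(107, 597) = -4*(-320 - 347)²*(-83 + 153)² - (107² - 13*597 - 13*107 + 597*107) = -4*(70*(-667))² - (11449 - 7761 - 1391 + 63879) = -4*(-46690)² - 1*66176 = -4*2179956100 - 66176 = -8719824400 - 66176 = -8719890576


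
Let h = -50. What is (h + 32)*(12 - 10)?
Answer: -36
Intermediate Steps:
(h + 32)*(12 - 10) = (-50 + 32)*(12 - 10) = -18*2 = -36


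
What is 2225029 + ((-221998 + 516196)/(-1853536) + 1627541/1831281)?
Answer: 61905894398399641/27822502128 ≈ 2.2250e+6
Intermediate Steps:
2225029 + ((-221998 + 516196)/(-1853536) + 1627541/1831281) = 2225029 + (294198*(-1/1853536) + 1627541*(1/1831281)) = 2225029 + (-147099/926768 + 26681/30021) = 2225029 + 20311037929/27822502128 = 61905894398399641/27822502128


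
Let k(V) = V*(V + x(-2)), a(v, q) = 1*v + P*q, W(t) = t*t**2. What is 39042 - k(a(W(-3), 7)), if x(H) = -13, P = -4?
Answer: 35302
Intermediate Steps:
W(t) = t**3
a(v, q) = v - 4*q (a(v, q) = 1*v - 4*q = v - 4*q)
k(V) = V*(-13 + V) (k(V) = V*(V - 13) = V*(-13 + V))
39042 - k(a(W(-3), 7)) = 39042 - ((-3)**3 - 4*7)*(-13 + ((-3)**3 - 4*7)) = 39042 - (-27 - 28)*(-13 + (-27 - 28)) = 39042 - (-55)*(-13 - 55) = 39042 - (-55)*(-68) = 39042 - 1*3740 = 39042 - 3740 = 35302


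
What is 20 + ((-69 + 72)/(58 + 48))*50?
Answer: 1135/53 ≈ 21.415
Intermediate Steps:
20 + ((-69 + 72)/(58 + 48))*50 = 20 + (3/106)*50 = 20 + 75/53 = 1135/53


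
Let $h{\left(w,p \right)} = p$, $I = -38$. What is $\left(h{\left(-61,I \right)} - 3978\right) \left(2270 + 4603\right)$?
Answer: $-27601968$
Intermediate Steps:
$\left(h{\left(-61,I \right)} - 3978\right) \left(2270 + 4603\right) = \left(-38 - 3978\right) \left(2270 + 4603\right) = \left(-4016\right) 6873 = -27601968$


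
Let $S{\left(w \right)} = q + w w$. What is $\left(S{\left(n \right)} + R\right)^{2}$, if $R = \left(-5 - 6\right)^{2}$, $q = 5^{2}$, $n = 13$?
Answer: $99225$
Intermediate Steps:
$q = 25$
$R = 121$ ($R = \left(-11\right)^{2} = 121$)
$S{\left(w \right)} = 25 + w^{2}$ ($S{\left(w \right)} = 25 + w w = 25 + w^{2}$)
$\left(S{\left(n \right)} + R\right)^{2} = \left(\left(25 + 13^{2}\right) + 121\right)^{2} = \left(\left(25 + 169\right) + 121\right)^{2} = \left(194 + 121\right)^{2} = 315^{2} = 99225$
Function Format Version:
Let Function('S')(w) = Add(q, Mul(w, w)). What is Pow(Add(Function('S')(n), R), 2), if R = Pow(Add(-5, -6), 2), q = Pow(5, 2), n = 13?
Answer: 99225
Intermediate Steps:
q = 25
R = 121 (R = Pow(-11, 2) = 121)
Function('S')(w) = Add(25, Pow(w, 2)) (Function('S')(w) = Add(25, Mul(w, w)) = Add(25, Pow(w, 2)))
Pow(Add(Function('S')(n), R), 2) = Pow(Add(Add(25, Pow(13, 2)), 121), 2) = Pow(Add(Add(25, 169), 121), 2) = Pow(Add(194, 121), 2) = Pow(315, 2) = 99225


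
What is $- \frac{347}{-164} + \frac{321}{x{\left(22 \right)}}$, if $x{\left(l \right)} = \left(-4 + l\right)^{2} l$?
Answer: $\frac{210505}{97416} \approx 2.1609$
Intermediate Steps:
$x{\left(l \right)} = l \left(-4 + l\right)^{2}$
$- \frac{347}{-164} + \frac{321}{x{\left(22 \right)}} = - \frac{347}{-164} + \frac{321}{22 \left(-4 + 22\right)^{2}} = \left(-347\right) \left(- \frac{1}{164}\right) + \frac{321}{22 \cdot 18^{2}} = \frac{347}{164} + \frac{321}{22 \cdot 324} = \frac{347}{164} + \frac{321}{7128} = \frac{347}{164} + 321 \cdot \frac{1}{7128} = \frac{347}{164} + \frac{107}{2376} = \frac{210505}{97416}$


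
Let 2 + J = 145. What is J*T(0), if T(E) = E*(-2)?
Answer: 0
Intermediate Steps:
T(E) = -2*E
J = 143 (J = -2 + 145 = 143)
J*T(0) = 143*(-2*0) = 143*0 = 0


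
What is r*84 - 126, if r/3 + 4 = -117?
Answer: -30618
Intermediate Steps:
r = -363 (r = -12 + 3*(-117) = -12 - 351 = -363)
r*84 - 126 = -363*84 - 126 = -30492 - 126 = -30618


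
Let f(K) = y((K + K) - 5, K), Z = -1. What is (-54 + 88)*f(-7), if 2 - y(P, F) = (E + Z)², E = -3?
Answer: -476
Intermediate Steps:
y(P, F) = -14 (y(P, F) = 2 - (-3 - 1)² = 2 - 1*(-4)² = 2 - 1*16 = 2 - 16 = -14)
f(K) = -14
(-54 + 88)*f(-7) = (-54 + 88)*(-14) = 34*(-14) = -476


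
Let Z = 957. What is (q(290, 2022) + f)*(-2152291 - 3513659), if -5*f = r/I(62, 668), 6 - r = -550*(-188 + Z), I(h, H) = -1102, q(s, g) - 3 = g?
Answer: -6561570116070/551 ≈ -1.1908e+10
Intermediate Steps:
q(s, g) = 3 + g
r = 422956 (r = 6 - (-550)*(-188 + 957) = 6 - (-550)*769 = 6 - 1*(-422950) = 6 + 422950 = 422956)
f = 211478/2755 (f = -422956/(5*(-1102)) = -422956*(-1)/(5*1102) = -⅕*(-211478/551) = 211478/2755 ≈ 76.761)
(q(290, 2022) + f)*(-2152291 - 3513659) = ((3 + 2022) + 211478/2755)*(-2152291 - 3513659) = (2025 + 211478/2755)*(-5665950) = (5790353/2755)*(-5665950) = -6561570116070/551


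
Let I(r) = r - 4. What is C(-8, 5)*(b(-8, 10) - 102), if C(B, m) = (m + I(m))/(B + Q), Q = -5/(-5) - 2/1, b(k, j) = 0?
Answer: 68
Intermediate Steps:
I(r) = -4 + r
Q = -1 (Q = -5*(-1/5) - 2*1 = 1 - 2 = -1)
C(B, m) = (-4 + 2*m)/(-1 + B) (C(B, m) = (m + (-4 + m))/(B - 1) = (-4 + 2*m)/(-1 + B))
C(-8, 5)*(b(-8, 10) - 102) = (2*(-2 + 5)/(-1 - 8))*(0 - 102) = (2*3/(-9))*(-102) = (2*(-1/9)*3)*(-102) = -2/3*(-102) = 68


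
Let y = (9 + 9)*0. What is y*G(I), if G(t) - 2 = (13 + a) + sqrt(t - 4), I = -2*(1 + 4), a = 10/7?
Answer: 0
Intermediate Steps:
a = 10/7 (a = 10*(1/7) = 10/7 ≈ 1.4286)
I = -10 (I = -2*5 = -10)
y = 0 (y = 18*0 = 0)
G(t) = 115/7 + sqrt(-4 + t) (G(t) = 2 + ((13 + 10/7) + sqrt(t - 4)) = 2 + (101/7 + sqrt(-4 + t)) = 115/7 + sqrt(-4 + t))
y*G(I) = 0*(115/7 + sqrt(-4 - 10)) = 0*(115/7 + sqrt(-14)) = 0*(115/7 + I*sqrt(14)) = 0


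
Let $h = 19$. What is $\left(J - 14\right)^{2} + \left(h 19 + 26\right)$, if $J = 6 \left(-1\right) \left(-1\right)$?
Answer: $451$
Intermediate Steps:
$J = 6$ ($J = \left(-6\right) \left(-1\right) = 6$)
$\left(J - 14\right)^{2} + \left(h 19 + 26\right) = \left(6 - 14\right)^{2} + \left(19 \cdot 19 + 26\right) = \left(-8\right)^{2} + \left(361 + 26\right) = 64 + 387 = 451$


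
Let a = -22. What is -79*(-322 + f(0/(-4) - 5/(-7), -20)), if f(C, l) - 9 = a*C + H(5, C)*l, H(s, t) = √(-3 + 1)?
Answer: 181779/7 + 1580*I*√2 ≈ 25968.0 + 2234.5*I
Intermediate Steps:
H(s, t) = I*√2 (H(s, t) = √(-2) = I*√2)
f(C, l) = 9 - 22*C + I*l*√2 (f(C, l) = 9 + (-22*C + (I*√2)*l) = 9 + (-22*C + I*l*√2) = 9 - 22*C + I*l*√2)
-79*(-322 + f(0/(-4) - 5/(-7), -20)) = -79*(-322 + (9 - 22*(0/(-4) - 5/(-7)) + I*(-20)*√2)) = -79*(-322 + (9 - 22*(0*(-¼) - 5*(-⅐)) - 20*I*√2)) = -79*(-322 + (9 - 22*(0 + 5/7) - 20*I*√2)) = -79*(-322 + (9 - 22*5/7 - 20*I*√2)) = -79*(-322 + (9 - 110/7 - 20*I*√2)) = -79*(-322 + (-47/7 - 20*I*√2)) = -79*(-2301/7 - 20*I*√2) = 181779/7 + 1580*I*√2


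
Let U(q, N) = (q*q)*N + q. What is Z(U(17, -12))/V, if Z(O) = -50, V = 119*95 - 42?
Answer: -50/11263 ≈ -0.0044393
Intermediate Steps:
U(q, N) = q + N*q² (U(q, N) = q²*N + q = N*q² + q = q + N*q²)
V = 11263 (V = 11305 - 42 = 11263)
Z(U(17, -12))/V = -50/11263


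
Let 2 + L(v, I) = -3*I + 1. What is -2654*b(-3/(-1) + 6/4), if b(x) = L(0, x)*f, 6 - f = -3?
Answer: 346347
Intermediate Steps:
L(v, I) = -1 - 3*I (L(v, I) = -2 + (-3*I + 1) = -2 + (1 - 3*I) = -1 - 3*I)
f = 9 (f = 6 - 1*(-3) = 6 + 3 = 9)
b(x) = -9 - 27*x (b(x) = (-1 - 3*x)*9 = -9 - 27*x)
-2654*b(-3/(-1) + 6/4) = -2654*(-9 - 27*(-3/(-1) + 6/4)) = -2654*(-9 - 27*(-3*(-1) + 6*(¼))) = -2654*(-9 - 27*(3 + 3/2)) = -2654*(-9 - 27*9/2) = -2654*(-9 - 243/2) = -2654*(-261/2) = 346347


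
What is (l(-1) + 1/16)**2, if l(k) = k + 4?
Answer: 2401/256 ≈ 9.3789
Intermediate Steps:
l(k) = 4 + k
(l(-1) + 1/16)**2 = ((4 - 1) + 1/16)**2 = (3 + 1/16)**2 = (49/16)**2 = 2401/256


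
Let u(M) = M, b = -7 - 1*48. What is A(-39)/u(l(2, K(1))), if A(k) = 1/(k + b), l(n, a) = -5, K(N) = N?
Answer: 1/470 ≈ 0.0021277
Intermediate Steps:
b = -55 (b = -7 - 48 = -55)
A(k) = 1/(-55 + k) (A(k) = 1/(k - 55) = 1/(-55 + k))
A(-39)/u(l(2, K(1))) = 1/(-55 - 39*(-5)) = -1/5/(-94) = -1/94*(-1/5) = 1/470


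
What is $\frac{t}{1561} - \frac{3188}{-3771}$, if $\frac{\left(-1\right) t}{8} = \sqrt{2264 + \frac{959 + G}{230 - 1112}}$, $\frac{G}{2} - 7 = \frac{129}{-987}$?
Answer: $\frac{3188}{3771} - \frac{4 \sqrt{48007896482}}{3594983} \approx 0.60161$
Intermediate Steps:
$G = \frac{4520}{329}$ ($G = 14 + 2 \frac{129}{-987} = 14 + 2 \cdot 129 \left(- \frac{1}{987}\right) = 14 + 2 \left(- \frac{43}{329}\right) = 14 - \frac{86}{329} = \frac{4520}{329} \approx 13.739$)
$t = - \frac{4 \sqrt{48007896482}}{2303}$ ($t = - 8 \sqrt{2264 + \frac{959 + \frac{4520}{329}}{230 - 1112}} = - 8 \sqrt{2264 + \frac{320031}{329 \left(-882\right)}} = - 8 \sqrt{2264 + \frac{320031}{329} \left(- \frac{1}{882}\right)} = - 8 \sqrt{2264 - \frac{35559}{32242}} = - 8 \sqrt{\frac{72960329}{32242}} = - 8 \frac{\sqrt{48007896482}}{4606} = - \frac{4 \sqrt{48007896482}}{2303} \approx -380.56$)
$\frac{t}{1561} - \frac{3188}{-3771} = \frac{\left(- \frac{4}{2303}\right) \sqrt{48007896482}}{1561} - \frac{3188}{-3771} = - \frac{4 \sqrt{48007896482}}{2303} \cdot \frac{1}{1561} - - \frac{3188}{3771} = - \frac{4 \sqrt{48007896482}}{3594983} + \frac{3188}{3771} = \frac{3188}{3771} - \frac{4 \sqrt{48007896482}}{3594983}$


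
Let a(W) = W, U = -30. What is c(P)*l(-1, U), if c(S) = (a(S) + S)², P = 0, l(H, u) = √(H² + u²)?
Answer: 0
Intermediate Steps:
c(S) = 4*S² (c(S) = (S + S)² = (2*S)² = 4*S²)
c(P)*l(-1, U) = (4*0²)*√((-1)² + (-30)²) = (4*0)*√(1 + 900) = 0*√901 = 0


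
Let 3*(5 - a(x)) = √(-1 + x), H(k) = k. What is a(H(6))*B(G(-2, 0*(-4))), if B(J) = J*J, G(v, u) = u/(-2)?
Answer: 0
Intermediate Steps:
a(x) = 5 - √(-1 + x)/3
G(v, u) = -u/2 (G(v, u) = u*(-½) = -u/2)
B(J) = J²
a(H(6))*B(G(-2, 0*(-4))) = (5 - √(-1 + 6)/3)*(-0*(-4))² = (5 - √5/3)*(-½*0)² = (5 - √5/3)*0² = (5 - √5/3)*0 = 0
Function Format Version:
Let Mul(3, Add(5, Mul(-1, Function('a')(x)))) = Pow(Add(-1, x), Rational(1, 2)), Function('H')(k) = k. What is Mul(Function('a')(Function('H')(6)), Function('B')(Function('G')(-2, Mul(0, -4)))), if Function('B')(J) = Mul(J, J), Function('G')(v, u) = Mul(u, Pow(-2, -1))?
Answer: 0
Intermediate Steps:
Function('a')(x) = Add(5, Mul(Rational(-1, 3), Pow(Add(-1, x), Rational(1, 2))))
Function('G')(v, u) = Mul(Rational(-1, 2), u) (Function('G')(v, u) = Mul(u, Rational(-1, 2)) = Mul(Rational(-1, 2), u))
Function('B')(J) = Pow(J, 2)
Mul(Function('a')(Function('H')(6)), Function('B')(Function('G')(-2, Mul(0, -4)))) = Mul(Add(5, Mul(Rational(-1, 3), Pow(Add(-1, 6), Rational(1, 2)))), Pow(Mul(Rational(-1, 2), Mul(0, -4)), 2)) = Mul(Add(5, Mul(Rational(-1, 3), Pow(5, Rational(1, 2)))), Pow(Mul(Rational(-1, 2), 0), 2)) = Mul(Add(5, Mul(Rational(-1, 3), Pow(5, Rational(1, 2)))), Pow(0, 2)) = Mul(Add(5, Mul(Rational(-1, 3), Pow(5, Rational(1, 2)))), 0) = 0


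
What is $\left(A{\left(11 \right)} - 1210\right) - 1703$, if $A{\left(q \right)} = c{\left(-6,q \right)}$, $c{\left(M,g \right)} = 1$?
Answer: $-2912$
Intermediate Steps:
$A{\left(q \right)} = 1$
$\left(A{\left(11 \right)} - 1210\right) - 1703 = \left(1 - 1210\right) - 1703 = -1209 - 1703 = -2912$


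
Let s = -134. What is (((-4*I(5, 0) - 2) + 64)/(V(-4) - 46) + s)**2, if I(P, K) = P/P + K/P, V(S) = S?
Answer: 11417641/625 ≈ 18268.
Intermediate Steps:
I(P, K) = 1 + K/P
(((-4*I(5, 0) - 2) + 64)/(V(-4) - 46) + s)**2 = (((-4*(0 + 5)/5 - 2) + 64)/(-4 - 46) - 134)**2 = (((-4*5/5 - 2) + 64)/(-50) - 134)**2 = (((-4*1 - 2) + 64)*(-1/50) - 134)**2 = (((-4 - 2) + 64)*(-1/50) - 134)**2 = ((-6 + 64)*(-1/50) - 134)**2 = (58*(-1/50) - 134)**2 = (-29/25 - 134)**2 = (-3379/25)**2 = 11417641/625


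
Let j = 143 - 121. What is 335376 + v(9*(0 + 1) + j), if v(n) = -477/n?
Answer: 10396179/31 ≈ 3.3536e+5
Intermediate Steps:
j = 22
335376 + v(9*(0 + 1) + j) = 335376 - 477/(9*(0 + 1) + 22) = 335376 - 477/(9*1 + 22) = 335376 - 477/(9 + 22) = 335376 - 477/31 = 10396179/31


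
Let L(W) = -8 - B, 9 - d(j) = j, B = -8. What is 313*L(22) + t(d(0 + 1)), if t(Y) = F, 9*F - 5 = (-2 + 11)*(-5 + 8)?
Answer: 32/9 ≈ 3.5556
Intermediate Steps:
d(j) = 9 - j
L(W) = 0 (L(W) = -8 - 1*(-8) = -8 + 8 = 0)
F = 32/9 (F = 5/9 + ((-2 + 11)*(-5 + 8))/9 = 5/9 + (9*3)/9 = 5/9 + (⅑)*27 = 5/9 + 3 = 32/9 ≈ 3.5556)
t(Y) = 32/9
313*L(22) + t(d(0 + 1)) = 313*0 + 32/9 = 0 + 32/9 = 32/9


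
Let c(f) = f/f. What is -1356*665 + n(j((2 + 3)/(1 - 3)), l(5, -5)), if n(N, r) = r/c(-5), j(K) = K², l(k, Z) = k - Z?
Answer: -901730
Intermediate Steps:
c(f) = 1
n(N, r) = r (n(N, r) = r/1 = r*1 = r)
-1356*665 + n(j((2 + 3)/(1 - 3)), l(5, -5)) = -1356*665 + (5 - 1*(-5)) = -901740 + (5 + 5) = -901740 + 10 = -901730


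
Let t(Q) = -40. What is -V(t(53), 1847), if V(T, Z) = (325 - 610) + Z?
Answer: -1562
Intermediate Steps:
V(T, Z) = -285 + Z
-V(t(53), 1847) = -(-285 + 1847) = -1*1562 = -1562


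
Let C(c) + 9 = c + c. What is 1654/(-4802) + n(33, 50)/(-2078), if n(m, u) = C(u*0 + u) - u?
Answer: -1816947/4989278 ≈ -0.36417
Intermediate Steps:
C(c) = -9 + 2*c (C(c) = -9 + (c + c) = -9 + 2*c)
n(m, u) = -9 + u (n(m, u) = (-9 + 2*(u*0 + u)) - u = (-9 + 2*(0 + u)) - u = (-9 + 2*u) - u = -9 + u)
1654/(-4802) + n(33, 50)/(-2078) = 1654/(-4802) + (-9 + 50)/(-2078) = 1654*(-1/4802) + 41*(-1/2078) = -827/2401 - 41/2078 = -1816947/4989278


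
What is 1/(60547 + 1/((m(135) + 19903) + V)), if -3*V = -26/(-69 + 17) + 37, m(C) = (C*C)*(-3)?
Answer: 69569/4212194241 ≈ 1.6516e-5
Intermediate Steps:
m(C) = -3*C² (m(C) = C²*(-3) = -3*C²)
V = -25/2 (V = -(-26/(-69 + 17) + 37)/3 = -(-26/(-52) + 37)/3 = -(-1/52*(-26) + 37)/3 = -(½ + 37)/3 = -⅓*75/2 = -25/2 ≈ -12.500)
1/(60547 + 1/((m(135) + 19903) + V)) = 1/(60547 + 1/((-3*135² + 19903) - 25/2)) = 1/(60547 + 1/((-3*18225 + 19903) - 25/2)) = 1/(60547 + 1/((-54675 + 19903) - 25/2)) = 1/(60547 + 1/(-34772 - 25/2)) = 1/(60547 + 1/(-69569/2)) = 1/(60547 - 2/69569) = 1/(4212194241/69569) = 69569/4212194241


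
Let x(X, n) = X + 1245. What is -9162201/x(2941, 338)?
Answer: -9162201/4186 ≈ -2188.8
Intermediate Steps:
x(X, n) = 1245 + X
-9162201/x(2941, 338) = -9162201/(1245 + 2941) = -9162201/4186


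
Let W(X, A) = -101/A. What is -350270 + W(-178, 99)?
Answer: -34676831/99 ≈ -3.5027e+5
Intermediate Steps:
-350270 + W(-178, 99) = -350270 - 101/99 = -34676831/99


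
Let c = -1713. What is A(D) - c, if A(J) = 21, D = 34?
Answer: 1734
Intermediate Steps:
A(D) - c = 21 - 1*(-1713) = 21 + 1713 = 1734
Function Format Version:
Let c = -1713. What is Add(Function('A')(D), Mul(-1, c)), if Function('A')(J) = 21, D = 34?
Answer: 1734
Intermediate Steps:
Add(Function('A')(D), Mul(-1, c)) = Add(21, Mul(-1, -1713)) = Add(21, 1713) = 1734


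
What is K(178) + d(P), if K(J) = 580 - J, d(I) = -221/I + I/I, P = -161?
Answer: 65104/161 ≈ 404.37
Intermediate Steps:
d(I) = 1 - 221/I (d(I) = -221/I + 1 = 1 - 221/I)
K(178) + d(P) = (580 - 1*178) + (-221 - 161)/(-161) = (580 - 178) - 1/161*(-382) = 402 + 382/161 = 65104/161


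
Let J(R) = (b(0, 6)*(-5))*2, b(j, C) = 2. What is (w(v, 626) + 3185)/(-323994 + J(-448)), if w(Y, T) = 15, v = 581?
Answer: -1600/162007 ≈ -0.0098761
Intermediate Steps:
J(R) = -20 (J(R) = (2*(-5))*2 = -10*2 = -20)
(w(v, 626) + 3185)/(-323994 + J(-448)) = (15 + 3185)/(-323994 - 20) = 3200/(-324014) = 3200*(-1/324014) = -1600/162007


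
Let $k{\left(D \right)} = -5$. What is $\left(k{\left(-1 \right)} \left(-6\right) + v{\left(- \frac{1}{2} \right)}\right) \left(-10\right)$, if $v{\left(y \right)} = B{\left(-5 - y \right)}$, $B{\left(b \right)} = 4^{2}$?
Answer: $-460$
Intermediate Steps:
$B{\left(b \right)} = 16$
$v{\left(y \right)} = 16$
$\left(k{\left(-1 \right)} \left(-6\right) + v{\left(- \frac{1}{2} \right)}\right) \left(-10\right) = \left(\left(-5\right) \left(-6\right) + 16\right) \left(-10\right) = \left(30 + 16\right) \left(-10\right) = 46 \left(-10\right) = -460$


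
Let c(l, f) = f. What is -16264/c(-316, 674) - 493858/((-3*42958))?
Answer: -440786611/21715269 ≈ -20.298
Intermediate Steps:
-16264/c(-316, 674) - 493858/((-3*42958)) = -16264/674 - 493858/((-3*42958)) = -16264*1/674 - 493858/(-128874) = -8132/337 - 493858*(-1/128874) = -8132/337 + 246929/64437 = -440786611/21715269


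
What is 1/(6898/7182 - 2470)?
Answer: -3591/8866321 ≈ -0.00040502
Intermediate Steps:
1/(6898/7182 - 2470) = 1/(6898*(1/7182) - 2470) = 1/(3449/3591 - 2470) = 1/(-8866321/3591) = -3591/8866321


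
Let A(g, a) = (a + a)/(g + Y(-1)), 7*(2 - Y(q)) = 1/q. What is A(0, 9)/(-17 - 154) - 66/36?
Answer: -1073/570 ≈ -1.8825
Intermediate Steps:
Y(q) = 2 - 1/(7*q)
A(g, a) = 2*a/(15/7 + g) (A(g, a) = (a + a)/(g + (2 - ⅐/(-1))) = (2*a)/(g + (2 - ⅐*(-1))) = (2*a)/(g + (2 + ⅐)) = (2*a)/(g + 15/7) = (2*a)/(15/7 + g) = 2*a/(15/7 + g))
A(0, 9)/(-17 - 154) - 66/36 = (14*9/(15 + 7*0))/(-17 - 154) - 66/36 = (14*9/(15 + 0))/(-171) - 66*1/36 = -14*9/(171*15) - 11/6 = -1/171*42/5 - 11/6 = -14/285 - 11/6 = -1073/570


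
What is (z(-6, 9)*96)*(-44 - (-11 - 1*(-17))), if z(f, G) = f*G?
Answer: 259200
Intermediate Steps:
z(f, G) = G*f
(z(-6, 9)*96)*(-44 - (-11 - 1*(-17))) = ((9*(-6))*96)*(-44 - (-11 - 1*(-17))) = (-54*96)*(-44 - (-11 + 17)) = -5184*(-44 - 1*6) = -5184*(-44 - 6) = -5184*(-50) = 259200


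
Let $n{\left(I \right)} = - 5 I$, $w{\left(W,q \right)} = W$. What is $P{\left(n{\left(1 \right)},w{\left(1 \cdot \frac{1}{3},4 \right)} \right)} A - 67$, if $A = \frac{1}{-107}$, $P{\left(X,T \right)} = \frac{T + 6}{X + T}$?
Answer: $- \frac{100347}{1498} \approx -66.987$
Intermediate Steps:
$P{\left(X,T \right)} = \frac{6 + T}{T + X}$
$A = - \frac{1}{107} \approx -0.0093458$
$P{\left(n{\left(1 \right)},w{\left(1 \cdot \frac{1}{3},4 \right)} \right)} A - 67 = \frac{6 + 1 \cdot \frac{1}{3}}{1 \cdot \frac{1}{3} - 5} \left(- \frac{1}{107}\right) - 67 = \frac{6 + \frac{1}{3}}{\frac{1}{3} - 5} \left(- \frac{1}{107}\right) - 67 = \frac{1}{- \frac{14}{3}} \cdot \frac{19}{3} \left(- \frac{1}{107}\right) - 67 = \left(- \frac{3}{14}\right) \frac{19}{3} \left(- \frac{1}{107}\right) - 67 = \left(- \frac{19}{14}\right) \left(- \frac{1}{107}\right) - 67 = \frac{19}{1498} - 67 = - \frac{100347}{1498}$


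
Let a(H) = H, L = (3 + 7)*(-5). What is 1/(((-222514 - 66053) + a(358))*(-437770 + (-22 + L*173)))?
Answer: 1/128668602378 ≈ 7.7719e-12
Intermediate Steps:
L = -50 (L = 10*(-5) = -50)
1/(((-222514 - 66053) + a(358))*(-437770 + (-22 + L*173))) = 1/(((-222514 - 66053) + 358)*(-437770 + (-22 - 50*173))) = 1/((-288567 + 358)*(-437770 + (-22 - 8650))) = 1/(-288209*(-437770 - 8672)) = 1/(-288209*(-446442)) = 1/128668602378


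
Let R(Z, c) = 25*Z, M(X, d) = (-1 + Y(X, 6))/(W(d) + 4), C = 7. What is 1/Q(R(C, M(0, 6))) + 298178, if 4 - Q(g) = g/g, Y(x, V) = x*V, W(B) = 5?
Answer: 894535/3 ≈ 2.9818e+5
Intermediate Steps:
Y(x, V) = V*x
M(X, d) = -⅑ + 2*X/3 (M(X, d) = (-1 + 6*X)/(5 + 4) = (-1 + 6*X)/9 = (-1 + 6*X)*(⅑) = -⅑ + 2*X/3)
Q(g) = 3 (Q(g) = 4 - g/g = 4 - 1*1 = 4 - 1 = 3)
1/Q(R(C, M(0, 6))) + 298178 = 1/3 + 298178 = ⅓ + 298178 = 894535/3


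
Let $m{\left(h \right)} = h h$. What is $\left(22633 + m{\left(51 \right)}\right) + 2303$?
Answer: $27537$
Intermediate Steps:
$m{\left(h \right)} = h^{2}$
$\left(22633 + m{\left(51 \right)}\right) + 2303 = \left(22633 + 51^{2}\right) + 2303 = \left(22633 + 2601\right) + 2303 = 25234 + 2303 = 27537$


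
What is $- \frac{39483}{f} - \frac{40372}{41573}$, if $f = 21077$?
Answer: $- \frac{356049629}{125176303} \approx -2.8444$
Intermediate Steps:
$- \frac{39483}{f} - \frac{40372}{41573} = - \frac{39483}{21077} - \frac{40372}{41573} = - \frac{356049629}{125176303}$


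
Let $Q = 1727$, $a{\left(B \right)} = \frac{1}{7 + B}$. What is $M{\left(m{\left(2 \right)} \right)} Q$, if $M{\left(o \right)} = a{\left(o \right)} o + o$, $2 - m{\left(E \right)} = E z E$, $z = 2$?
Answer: $-20724$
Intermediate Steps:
$m{\left(E \right)} = 2 - 2 E^{2}$ ($m{\left(E \right)} = 2 - E 2 E = 2 - 2 E E = 2 - 2 E^{2}$)
$M{\left(o \right)} = o + \frac{o}{7 + o}$ ($M{\left(o \right)} = \frac{o}{7 + o} + o = o + \frac{o}{7 + o}$)
$M{\left(m{\left(2 \right)} \right)} Q = \frac{\left(2 - 2 \cdot 2^{2}\right) \left(8 + \left(2 - 2 \cdot 2^{2}\right)\right)}{7 + \left(2 - 2 \cdot 2^{2}\right)} 1727 = \frac{\left(2 - 8\right) \left(8 + \left(2 - 8\right)\right)}{7 + \left(2 - 8\right)} 1727 = - \frac{6 \left(8 - 6\right)}{7 - 6} \cdot 1727 = \left(-6\right) 1^{-1} \cdot 2 \cdot 1727 = \left(-6\right) 1 \cdot 2 \cdot 1727 = \left(-12\right) 1727 = -20724$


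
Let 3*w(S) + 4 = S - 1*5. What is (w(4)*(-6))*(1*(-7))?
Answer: -70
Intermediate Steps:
w(S) = -3 + S/3 (w(S) = -4/3 + (S - 1*5)/3 = -4/3 + (S - 5)/3 = -4/3 + (-5 + S)/3 = -4/3 + (-5/3 + S/3) = -3 + S/3)
(w(4)*(-6))*(1*(-7)) = ((-3 + (⅓)*4)*(-6))*(1*(-7)) = ((-3 + 4/3)*(-6))*(-7) = -5/3*(-6)*(-7) = 10*(-7) = -70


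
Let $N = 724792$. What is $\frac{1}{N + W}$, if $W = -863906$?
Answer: $- \frac{1}{139114} \approx -7.1883 \cdot 10^{-6}$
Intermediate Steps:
$\frac{1}{N + W} = \frac{1}{724792 - 863906} = \frac{1}{-139114} = - \frac{1}{139114}$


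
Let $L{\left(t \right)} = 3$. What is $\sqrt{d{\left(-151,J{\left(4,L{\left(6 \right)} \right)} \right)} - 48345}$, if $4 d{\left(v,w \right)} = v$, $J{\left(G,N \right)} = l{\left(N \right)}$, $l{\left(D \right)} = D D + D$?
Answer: $\frac{i \sqrt{193531}}{2} \approx 219.96 i$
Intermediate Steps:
$l{\left(D \right)} = D + D^{2}$ ($l{\left(D \right)} = D^{2} + D = D + D^{2}$)
$J{\left(G,N \right)} = N \left(1 + N\right)$
$d{\left(v,w \right)} = \frac{v}{4}$
$\sqrt{d{\left(-151,J{\left(4,L{\left(6 \right)} \right)} \right)} - 48345} = \sqrt{\frac{1}{4} \left(-151\right) - 48345} = \sqrt{- \frac{151}{4} - 48345} = \sqrt{- \frac{193531}{4}} = \frac{i \sqrt{193531}}{2}$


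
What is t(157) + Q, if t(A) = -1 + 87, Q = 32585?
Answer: 32671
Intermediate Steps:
t(A) = 86
t(157) + Q = 86 + 32585 = 32671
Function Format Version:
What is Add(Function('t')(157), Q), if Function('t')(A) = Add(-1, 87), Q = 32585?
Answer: 32671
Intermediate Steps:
Function('t')(A) = 86
Add(Function('t')(157), Q) = Add(86, 32585) = 32671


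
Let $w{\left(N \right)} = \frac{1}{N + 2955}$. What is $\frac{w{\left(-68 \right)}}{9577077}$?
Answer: $\frac{1}{27649021299} \approx 3.6168 \cdot 10^{-11}$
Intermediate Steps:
$w{\left(N \right)} = \frac{1}{2955 + N}$
$\frac{w{\left(-68 \right)}}{9577077} = \frac{1}{\left(2955 - 68\right) 9577077} = \frac{1}{2887} \cdot \frac{1}{9577077} = \frac{1}{27649021299}$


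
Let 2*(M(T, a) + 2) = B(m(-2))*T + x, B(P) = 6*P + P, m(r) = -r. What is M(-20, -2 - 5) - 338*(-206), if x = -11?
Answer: 138961/2 ≈ 69481.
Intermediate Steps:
B(P) = 7*P
M(T, a) = -15/2 + 7*T (M(T, a) = -2 + ((7*(-1*(-2)))*T - 11)/2 = -2 + ((7*2)*T - 11)/2 = -2 + (14*T - 11)/2 = -2 + (-11 + 14*T)/2 = -2 + (-11/2 + 7*T) = -15/2 + 7*T)
M(-20, -2 - 5) - 338*(-206) = (-15/2 + 7*(-20)) - 338*(-206) = (-15/2 - 140) + 69628 = -295/2 + 69628 = 138961/2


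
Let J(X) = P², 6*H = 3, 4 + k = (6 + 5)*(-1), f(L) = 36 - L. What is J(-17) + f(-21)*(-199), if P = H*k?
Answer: -45147/4 ≈ -11287.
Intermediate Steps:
k = -15 (k = -4 + (6 + 5)*(-1) = -4 + 11*(-1) = -4 - 11 = -15)
H = ½ (H = (⅙)*3 = ½ ≈ 0.50000)
P = -15/2 (P = (½)*(-15) = -15/2 ≈ -7.5000)
J(X) = 225/4 (J(X) = (-15/2)² = 225/4)
J(-17) + f(-21)*(-199) = 225/4 + (36 - 1*(-21))*(-199) = 225/4 + (36 + 21)*(-199) = 225/4 + 57*(-199) = 225/4 - 11343 = -45147/4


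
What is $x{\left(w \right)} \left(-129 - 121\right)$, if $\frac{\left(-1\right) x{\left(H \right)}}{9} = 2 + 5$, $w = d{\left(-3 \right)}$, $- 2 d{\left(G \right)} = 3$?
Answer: $15750$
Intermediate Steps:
$d{\left(G \right)} = - \frac{3}{2}$ ($d{\left(G \right)} = \left(- \frac{1}{2}\right) 3 = - \frac{3}{2}$)
$w = - \frac{3}{2} \approx -1.5$
$x{\left(H \right)} = -63$ ($x{\left(H \right)} = - 9 \left(2 + 5\right) = \left(-9\right) 7 = -63$)
$x{\left(w \right)} \left(-129 - 121\right) = - 63 \left(-129 - 121\right) = \left(-63\right) \left(-250\right) = 15750$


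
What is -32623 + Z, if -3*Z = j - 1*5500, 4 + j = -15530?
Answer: -76835/3 ≈ -25612.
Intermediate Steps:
j = -15534 (j = -4 - 15530 = -15534)
Z = 21034/3 (Z = -(-15534 - 1*5500)/3 = -(-15534 - 5500)/3 = -⅓*(-21034) = 21034/3 ≈ 7011.3)
-32623 + Z = -32623 + 21034/3 = -76835/3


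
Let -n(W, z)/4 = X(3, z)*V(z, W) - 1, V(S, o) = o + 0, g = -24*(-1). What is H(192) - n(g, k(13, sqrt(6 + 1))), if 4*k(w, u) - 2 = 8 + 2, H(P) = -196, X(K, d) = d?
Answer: 88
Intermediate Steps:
g = 24
V(S, o) = o
k(w, u) = 3 (k(w, u) = 1/2 + (8 + 2)/4 = 1/2 + (1/4)*10 = 1/2 + 5/2 = 3)
n(W, z) = 4 - 4*W*z (n(W, z) = -4*(z*W - 1) = -4*(W*z - 1) = -4*(-1 + W*z) = 4 - 4*W*z)
H(192) - n(g, k(13, sqrt(6 + 1))) = -196 - (4 - 4*24*3) = -196 - (4 - 288) = -196 - 1*(-284) = -196 + 284 = 88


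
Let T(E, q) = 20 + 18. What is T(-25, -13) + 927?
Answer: 965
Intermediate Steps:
T(E, q) = 38
T(-25, -13) + 927 = 38 + 927 = 965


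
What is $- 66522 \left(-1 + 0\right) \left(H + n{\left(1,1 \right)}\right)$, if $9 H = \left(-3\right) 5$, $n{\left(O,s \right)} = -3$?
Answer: $-310436$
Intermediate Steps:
$H = - \frac{5}{3}$ ($H = \frac{\left(-3\right) 5}{9} = \frac{1}{9} \left(-15\right) = - \frac{5}{3} \approx -1.6667$)
$- 66522 \left(-1 + 0\right) \left(H + n{\left(1,1 \right)}\right) = - 66522 \left(-1 + 0\right) \left(- \frac{5}{3} - 3\right) = - 66522 \left(\left(-1\right) \left(- \frac{14}{3}\right)\right) = \left(-66522\right) \frac{14}{3} = -310436$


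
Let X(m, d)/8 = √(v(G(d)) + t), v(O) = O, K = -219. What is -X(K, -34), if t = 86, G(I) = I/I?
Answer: -8*√87 ≈ -74.619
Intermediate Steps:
G(I) = 1
X(m, d) = 8*√87 (X(m, d) = 8*√(1 + 86) = 8*√87)
-X(K, -34) = -8*√87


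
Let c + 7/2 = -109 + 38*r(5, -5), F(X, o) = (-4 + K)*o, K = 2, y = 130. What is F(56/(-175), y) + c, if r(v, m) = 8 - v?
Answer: -517/2 ≈ -258.50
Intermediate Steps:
F(X, o) = -2*o (F(X, o) = (-4 + 2)*o = -2*o)
c = 3/2 (c = -7/2 + (-109 + 38*(8 - 1*5)) = -7/2 + (-109 + 38*(8 - 5)) = -7/2 + (-109 + 38*3) = -7/2 + (-109 + 114) = -7/2 + 5 = 3/2 ≈ 1.5000)
F(56/(-175), y) + c = -2*130 + 3/2 = -260 + 3/2 = -517/2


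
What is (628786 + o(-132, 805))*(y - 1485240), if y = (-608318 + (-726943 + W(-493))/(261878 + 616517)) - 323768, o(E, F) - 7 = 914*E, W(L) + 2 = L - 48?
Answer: -215795746070588024/175679 ≈ -1.2284e+12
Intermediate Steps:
W(L) = -50 + L (W(L) = -2 + (L - 48) = -2 + (-48 + L) = -50 + L)
o(E, F) = 7 + 914*E
y = -818740409456/878395 (y = (-608318 + (-726943 + (-50 - 493))/(261878 + 616517)) - 323768 = (-608318 + (-726943 - 543)/878395) - 323768 = (-608318 - 727486*1/878395) - 323768 = (-608318 - 727486/878395) - 323768 = -534344217096/878395 - 323768 = -818740409456/878395 ≈ -9.3209e+5)
(628786 + o(-132, 805))*(y - 1485240) = (628786 + (7 + 914*(-132)))*(-818740409456/878395 - 1485240) = (628786 + (7 - 120648))*(-2123367799256/878395) = (628786 - 120641)*(-2123367799256/878395) = 508145*(-2123367799256/878395) = -215795746070588024/175679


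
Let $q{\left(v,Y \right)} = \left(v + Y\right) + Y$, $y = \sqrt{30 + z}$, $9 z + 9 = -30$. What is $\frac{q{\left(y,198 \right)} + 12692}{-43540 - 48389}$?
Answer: $- \frac{13088}{91929} - \frac{\sqrt{231}}{275787} \approx -0.14243$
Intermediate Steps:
$z = - \frac{13}{3}$ ($z = -1 + \frac{1}{9} \left(-30\right) = -1 - \frac{10}{3} = - \frac{13}{3} \approx -4.3333$)
$y = \frac{\sqrt{231}}{3}$ ($y = \sqrt{30 - \frac{13}{3}} = \sqrt{\frac{77}{3}} = \frac{\sqrt{231}}{3} \approx 5.0662$)
$q{\left(v,Y \right)} = v + 2 Y$ ($q{\left(v,Y \right)} = \left(Y + v\right) + Y = v + 2 Y$)
$\frac{q{\left(y,198 \right)} + 12692}{-43540 - 48389} = \frac{\left(\frac{\sqrt{231}}{3} + 2 \cdot 198\right) + 12692}{-43540 - 48389} = \frac{\left(\frac{\sqrt{231}}{3} + 396\right) + 12692}{-91929} = \left(\left(396 + \frac{\sqrt{231}}{3}\right) + 12692\right) \left(- \frac{1}{91929}\right) = \left(13088 + \frac{\sqrt{231}}{3}\right) \left(- \frac{1}{91929}\right) = - \frac{13088}{91929} - \frac{\sqrt{231}}{275787}$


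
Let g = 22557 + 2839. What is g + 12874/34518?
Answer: 438316001/17259 ≈ 25396.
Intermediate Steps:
g = 25396
g + 12874/34518 = 25396 + 12874/34518 = 25396 + 12874*(1/34518) = 25396 + 6437/17259 = 438316001/17259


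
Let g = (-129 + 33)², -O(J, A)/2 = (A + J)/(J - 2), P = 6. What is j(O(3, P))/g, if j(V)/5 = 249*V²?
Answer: 11205/256 ≈ 43.770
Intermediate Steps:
O(J, A) = -2*(A + J)/(-2 + J) (O(J, A) = -2*(A + J)/(J - 2) = -2*(A + J)/(-2 + J))
g = 9216 (g = (-96)² = 9216)
j(V) = 1245*V² (j(V) = 5*(249*V²) = 1245*V²)
j(O(3, P))/g = (1245*(2*(-1*6 - 1*3)/(-2 + 3))²)/9216 = (1245*(2*(-6 - 3)/1)²)*(1/9216) = (1245*(2*1*(-9))²)*(1/9216) = (1245*(-18)²)*(1/9216) = (1245*324)*(1/9216) = 403380*(1/9216) = 11205/256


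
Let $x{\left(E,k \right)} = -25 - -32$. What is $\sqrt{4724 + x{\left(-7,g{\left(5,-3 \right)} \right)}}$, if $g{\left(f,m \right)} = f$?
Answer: $\sqrt{4731} \approx 68.782$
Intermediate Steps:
$x{\left(E,k \right)} = 7$ ($x{\left(E,k \right)} = -25 + 32 = 7$)
$\sqrt{4724 + x{\left(-7,g{\left(5,-3 \right)} \right)}} = \sqrt{4724 + 7} = \sqrt{4731}$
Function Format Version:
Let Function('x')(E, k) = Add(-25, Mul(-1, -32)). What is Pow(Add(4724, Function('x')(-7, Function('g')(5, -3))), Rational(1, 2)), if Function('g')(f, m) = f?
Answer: Pow(4731, Rational(1, 2)) ≈ 68.782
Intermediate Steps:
Function('x')(E, k) = 7 (Function('x')(E, k) = Add(-25, 32) = 7)
Pow(Add(4724, Function('x')(-7, Function('g')(5, -3))), Rational(1, 2)) = Pow(Add(4724, 7), Rational(1, 2)) = Pow(4731, Rational(1, 2))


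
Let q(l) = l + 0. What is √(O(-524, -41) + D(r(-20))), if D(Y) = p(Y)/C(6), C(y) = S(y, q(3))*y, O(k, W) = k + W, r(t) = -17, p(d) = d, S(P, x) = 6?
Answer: I*√20357/6 ≈ 23.78*I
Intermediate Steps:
q(l) = l
O(k, W) = W + k
C(y) = 6*y
D(Y) = Y/36 (D(Y) = Y/((6*6)) = Y/36)
√(O(-524, -41) + D(r(-20))) = √((-41 - 524) + (1/36)*(-17)) = √(-565 - 17/36) = √(-20357/36) = I*√20357/6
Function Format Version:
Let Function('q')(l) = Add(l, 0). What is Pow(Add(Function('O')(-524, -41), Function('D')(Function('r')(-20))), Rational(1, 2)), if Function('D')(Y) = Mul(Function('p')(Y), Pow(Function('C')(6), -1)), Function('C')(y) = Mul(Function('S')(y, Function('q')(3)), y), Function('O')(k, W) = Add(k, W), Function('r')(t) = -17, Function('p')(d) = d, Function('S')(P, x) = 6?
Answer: Mul(Rational(1, 6), I, Pow(20357, Rational(1, 2))) ≈ Mul(23.780, I)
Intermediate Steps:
Function('q')(l) = l
Function('O')(k, W) = Add(W, k)
Function('C')(y) = Mul(6, y)
Function('D')(Y) = Mul(Rational(1, 36), Y) (Function('D')(Y) = Mul(Y, Pow(Mul(6, 6), -1)) = Mul(Y, Pow(36, -1)) = Mul(Y, Rational(1, 36)) = Mul(Rational(1, 36), Y))
Pow(Add(Function('O')(-524, -41), Function('D')(Function('r')(-20))), Rational(1, 2)) = Pow(Add(Add(-41, -524), Mul(Rational(1, 36), -17)), Rational(1, 2)) = Pow(Add(-565, Rational(-17, 36)), Rational(1, 2)) = Pow(Rational(-20357, 36), Rational(1, 2)) = Mul(Rational(1, 6), I, Pow(20357, Rational(1, 2)))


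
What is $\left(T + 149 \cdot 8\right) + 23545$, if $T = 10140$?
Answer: $34877$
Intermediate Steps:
$\left(T + 149 \cdot 8\right) + 23545 = \left(10140 + 149 \cdot 8\right) + 23545 = \left(10140 + 1192\right) + 23545 = 11332 + 23545 = 34877$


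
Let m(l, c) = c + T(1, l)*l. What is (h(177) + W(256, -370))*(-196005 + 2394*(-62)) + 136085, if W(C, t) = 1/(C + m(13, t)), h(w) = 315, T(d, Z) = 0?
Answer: -4117576969/38 ≈ -1.0836e+8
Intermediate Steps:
m(l, c) = c (m(l, c) = c + 0*l = c + 0 = c)
W(C, t) = 1/(C + t)
(h(177) + W(256, -370))*(-196005 + 2394*(-62)) + 136085 = (315 + 1/(256 - 370))*(-196005 + 2394*(-62)) + 136085 = (315 + 1/(-114))*(-196005 - 148428) + 136085 = (315 - 1/114)*(-344433) + 136085 = (35909/114)*(-344433) + 136085 = -4122748199/38 + 136085 = -4117576969/38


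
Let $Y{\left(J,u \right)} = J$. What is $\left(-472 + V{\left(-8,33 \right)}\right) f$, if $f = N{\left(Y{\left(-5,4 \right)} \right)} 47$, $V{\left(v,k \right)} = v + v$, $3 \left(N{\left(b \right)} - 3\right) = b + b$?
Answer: $\frac{22936}{3} \approx 7645.3$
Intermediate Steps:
$N{\left(b \right)} = 3 + \frac{2 b}{3}$ ($N{\left(b \right)} = 3 + \frac{b + b}{3} = 3 + \frac{2 b}{3}$)
$V{\left(v,k \right)} = 2 v$
$f = - \frac{47}{3}$ ($f = \left(3 + \frac{2}{3} \left(-5\right)\right) 47 = \left(3 - \frac{10}{3}\right) 47 = \left(- \frac{1}{3}\right) 47 = - \frac{47}{3} \approx -15.667$)
$\left(-472 + V{\left(-8,33 \right)}\right) f = \left(-472 + 2 \left(-8\right)\right) \left(- \frac{47}{3}\right) = \left(-472 - 16\right) \left(- \frac{47}{3}\right) = \left(-488\right) \left(- \frac{47}{3}\right) = \frac{22936}{3}$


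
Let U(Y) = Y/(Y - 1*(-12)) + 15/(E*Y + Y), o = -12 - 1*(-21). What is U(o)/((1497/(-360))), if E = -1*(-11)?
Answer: -1430/10479 ≈ -0.13646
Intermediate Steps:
E = 11
o = 9 (o = -12 + 21 = 9)
U(Y) = 5/(4*Y) + Y/(12 + Y) (U(Y) = Y/(Y - 1*(-12)) + 15/(11*Y + Y) = Y/(Y + 12) + 15/((12*Y)) = Y/(12 + Y) + 15*(1/(12*Y)) = Y/(12 + Y) + 5/(4*Y) = 5/(4*Y) + Y/(12 + Y))
U(o)/((1497/(-360))) = ((15 + 9² + (5/4)*9)/(9*(12 + 9)))/((1497/(-360))) = ((⅑)*(15 + 81 + 45/4)/21)/((1497*(-1/360))) = ((⅑)*(1/21)*(429/4))/(-499/120) = (143/252)*(-120/499) = -1430/10479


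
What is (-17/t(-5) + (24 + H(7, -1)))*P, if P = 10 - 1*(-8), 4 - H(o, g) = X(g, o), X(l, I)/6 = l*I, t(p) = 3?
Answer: 1158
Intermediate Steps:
X(l, I) = 6*I*l (X(l, I) = 6*(l*I) = 6*(I*l) = 6*I*l)
H(o, g) = 4 - 6*g*o (H(o, g) = 4 - 6*o*g = 4 - 6*g*o)
P = 18 (P = 10 + 8 = 18)
(-17/t(-5) + (24 + H(7, -1)))*P = (-17/3 + (24 + (4 - 6*(-1)*7)))*18 = (-17*⅓ + (24 + (4 + 42)))*18 = (-17/3 + (24 + 46))*18 = (-17/3 + 70)*18 = (193/3)*18 = 1158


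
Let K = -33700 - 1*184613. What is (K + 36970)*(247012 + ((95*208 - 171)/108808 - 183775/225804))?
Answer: -275137762399648735855/6142320408 ≈ -4.4794e+10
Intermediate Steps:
K = -218313 (K = -33700 - 184613 = -218313)
(K + 36970)*(247012 + ((95*208 - 171)/108808 - 183775/225804)) = (-218313 + 36970)*(247012 + ((95*208 - 171)/108808 - 183775/225804)) = -181343*(247012 + ((19760 - 171)*(1/108808) - 183775*1/225804)) = -181343*(247012 + (19589*(1/108808) - 183775/225804)) = -181343*(247012 + (19589/108808 - 183775/225804)) = -181343*(247012 - 3893228911/6142320408) = -181343*1517222955391985/6142320408 = -275137762399648735855/6142320408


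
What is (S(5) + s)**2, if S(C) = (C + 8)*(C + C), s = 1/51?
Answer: 43970161/2601 ≈ 16905.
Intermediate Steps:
s = 1/51 ≈ 0.019608
S(C) = 2*C*(8 + C) (S(C) = (8 + C)*(2*C) = 2*C*(8 + C))
(S(5) + s)**2 = (2*5*(8 + 5) + 1/51)**2 = (2*5*13 + 1/51)**2 = (130 + 1/51)**2 = (6631/51)**2 = 43970161/2601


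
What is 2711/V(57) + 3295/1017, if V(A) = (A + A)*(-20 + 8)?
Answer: 194497/154584 ≈ 1.2582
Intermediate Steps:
V(A) = -24*A (V(A) = (2*A)*(-12) = -24*A)
2711/V(57) + 3295/1017 = 2711/((-24*57)) + 3295/1017 = 2711/(-1368) + 3295*(1/1017) = 2711*(-1/1368) + 3295/1017 = -2711/1368 + 3295/1017 = 194497/154584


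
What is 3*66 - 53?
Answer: 145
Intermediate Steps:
3*66 - 53 = 198 - 53 = 145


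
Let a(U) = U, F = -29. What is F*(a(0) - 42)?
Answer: 1218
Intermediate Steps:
F*(a(0) - 42) = -29*(0 - 42) = -29*(-42) = 1218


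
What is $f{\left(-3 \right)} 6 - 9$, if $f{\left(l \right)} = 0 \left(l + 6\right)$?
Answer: $-9$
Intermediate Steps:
$f{\left(l \right)} = 0$ ($f{\left(l \right)} = 0 \left(6 + l\right) = 0$)
$f{\left(-3 \right)} 6 - 9 = 0 \cdot 6 - 9 = 0 - 9 = -9$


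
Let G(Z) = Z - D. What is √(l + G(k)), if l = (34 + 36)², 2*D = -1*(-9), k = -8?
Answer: 5*√782/2 ≈ 69.911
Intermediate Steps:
D = 9/2 (D = (-1*(-9))/2 = (½)*9 = 9/2 ≈ 4.5000)
G(Z) = -9/2 + Z (G(Z) = Z - 1*9/2 = Z - 9/2 = -9/2 + Z)
l = 4900 (l = 70² = 4900)
√(l + G(k)) = √(4900 + (-9/2 - 8)) = √(4900 - 25/2) = √(9775/2) = 5*√782/2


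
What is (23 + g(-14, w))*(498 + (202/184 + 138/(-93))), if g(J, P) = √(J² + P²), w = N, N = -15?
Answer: 1419195/124 + 1419195*√421/2852 ≈ 21655.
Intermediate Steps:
w = -15
(23 + g(-14, w))*(498 + (202/184 + 138/(-93))) = (23 + √((-14)² + (-15)²))*(498 + (202/184 + 138/(-93))) = (23 + √(196 + 225))*(498 + (202*(1/184) + 138*(-1/93))) = (23 + √421)*(498 + (101/92 - 46/31)) = (23 + √421)*(498 - 1101/2852) = (23 + √421)*(1419195/2852) = 1419195/124 + 1419195*√421/2852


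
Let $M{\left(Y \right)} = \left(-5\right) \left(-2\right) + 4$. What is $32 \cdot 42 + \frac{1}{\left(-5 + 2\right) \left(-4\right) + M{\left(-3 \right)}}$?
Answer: $\frac{34945}{26} \approx 1344.0$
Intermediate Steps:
$M{\left(Y \right)} = 14$ ($M{\left(Y \right)} = 10 + 4 = 14$)
$32 \cdot 42 + \frac{1}{\left(-5 + 2\right) \left(-4\right) + M{\left(-3 \right)}} = 32 \cdot 42 + \frac{1}{\left(-5 + 2\right) \left(-4\right) + 14} = 1344 + \frac{1}{\left(-3\right) \left(-4\right) + 14} = 1344 + \frac{1}{12 + 14} = 1344 + \frac{1}{26} = \frac{34945}{26}$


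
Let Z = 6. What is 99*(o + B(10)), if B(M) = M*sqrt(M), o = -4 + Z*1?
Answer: 198 + 990*sqrt(10) ≈ 3328.7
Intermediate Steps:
o = 2 (o = -4 + 6*1 = -4 + 6 = 2)
B(M) = M**(3/2)
99*(o + B(10)) = 99*(2 + 10**(3/2)) = 99*(2 + 10*sqrt(10)) = 198 + 990*sqrt(10)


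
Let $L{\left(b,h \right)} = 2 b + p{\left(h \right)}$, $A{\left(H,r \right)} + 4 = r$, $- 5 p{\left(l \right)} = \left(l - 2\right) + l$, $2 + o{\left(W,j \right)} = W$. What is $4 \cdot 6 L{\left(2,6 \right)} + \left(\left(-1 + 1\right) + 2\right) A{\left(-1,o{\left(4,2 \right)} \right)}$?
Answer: $44$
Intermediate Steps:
$o{\left(W,j \right)} = -2 + W$
$p{\left(l \right)} = \frac{2}{5} - \frac{2 l}{5}$ ($p{\left(l \right)} = - \frac{\left(l - 2\right) + l}{5} = - \frac{\left(-2 + l\right) + l}{5} = - \frac{-2 + 2 l}{5} = \frac{2}{5} - \frac{2 l}{5}$)
$A{\left(H,r \right)} = -4 + r$
$L{\left(b,h \right)} = \frac{2}{5} + 2 b - \frac{2 h}{5}$ ($L{\left(b,h \right)} = 2 b - \left(- \frac{2}{5} + \frac{2 h}{5}\right) = \frac{2}{5} + 2 b - \frac{2 h}{5}$)
$4 \cdot 6 L{\left(2,6 \right)} + \left(\left(-1 + 1\right) + 2\right) A{\left(-1,o{\left(4,2 \right)} \right)} = 4 \cdot 6 \left(\frac{2}{5} + 2 \cdot 2 - \frac{12}{5}\right) + \left(\left(-1 + 1\right) + 2\right) \left(-4 + \left(-2 + 4\right)\right) = 24 \left(\frac{2}{5} + 4 - \frac{12}{5}\right) + \left(0 + 2\right) \left(-4 + 2\right) = 24 \cdot 2 + 2 \left(-2\right) = 48 - 4 = 44$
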